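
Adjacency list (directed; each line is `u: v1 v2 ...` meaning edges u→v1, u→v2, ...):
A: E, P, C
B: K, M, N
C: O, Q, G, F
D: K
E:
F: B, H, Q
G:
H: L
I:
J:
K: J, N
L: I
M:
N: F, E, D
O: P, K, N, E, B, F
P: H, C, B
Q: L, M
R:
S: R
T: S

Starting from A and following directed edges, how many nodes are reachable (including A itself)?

BFS from A visits: A, P, E, C, H, B, Q, O, G, F, L, N, M, K, I, D, J
Reachable nodes: 17 of 20 total.

17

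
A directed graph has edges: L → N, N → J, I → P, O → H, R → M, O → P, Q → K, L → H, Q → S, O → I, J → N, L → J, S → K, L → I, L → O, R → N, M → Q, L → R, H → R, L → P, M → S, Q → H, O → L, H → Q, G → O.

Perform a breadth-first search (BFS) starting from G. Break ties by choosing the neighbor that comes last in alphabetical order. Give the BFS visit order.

Visit G; enqueue O → queue [O]
Visit O; enqueue P, L, I, H → queue [P, L, I, H]
Visit P → queue [L, I, H]
Visit L; enqueue R, N, J → queue [I, H, R, N, J]
Visit I → queue [H, R, N, J]
Visit H; enqueue Q → queue [R, N, J, Q]
Visit R; enqueue M → queue [N, J, Q, M]
Visit N → queue [J, Q, M]
Visit J → queue [Q, M]
Visit Q; enqueue S, K → queue [M, S, K]
Visit M → queue [S, K]
Visit S → queue [K]
Visit K → queue []

G → O → P → L → I → H → R → N → J → Q → M → S → K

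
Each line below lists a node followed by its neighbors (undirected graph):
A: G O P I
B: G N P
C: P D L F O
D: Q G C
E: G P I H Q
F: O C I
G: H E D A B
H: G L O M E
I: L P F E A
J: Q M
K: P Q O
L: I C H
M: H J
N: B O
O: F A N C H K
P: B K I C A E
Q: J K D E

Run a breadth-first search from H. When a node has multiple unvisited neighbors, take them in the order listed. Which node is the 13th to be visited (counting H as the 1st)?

N

Visit H; enqueue G, L, O, M, E → queue [G, L, O, M, E]
Visit G; enqueue D, A, B → queue [L, O, M, E, D, A, B]
Visit L; enqueue I, C → queue [O, M, E, D, A, B, I, C]
Visit O; enqueue F, N, K → queue [M, E, D, A, B, I, C, F, N, K]
Visit M; enqueue J → queue [E, D, A, B, I, C, F, N, K, J]
Visit E; enqueue P, Q → queue [D, A, B, I, C, F, N, K, J, P, Q]
Visit D → queue [A, B, I, C, F, N, K, J, P, Q]
Visit A → queue [B, I, C, F, N, K, J, P, Q]
Visit B → queue [I, C, F, N, K, J, P, Q]
Visit I → queue [C, F, N, K, J, P, Q]
Visit C → queue [F, N, K, J, P, Q]
Visit F → queue [N, K, J, P, Q]
Visit N → queue [K, J, P, Q]
Visit K → queue [J, P, Q]
Visit J → queue [P, Q]
Visit P → queue [Q]
Visit Q → queue []

Visit order: H, G, L, O, M, E, D, A, B, I, C, F, N, K, J, P, Q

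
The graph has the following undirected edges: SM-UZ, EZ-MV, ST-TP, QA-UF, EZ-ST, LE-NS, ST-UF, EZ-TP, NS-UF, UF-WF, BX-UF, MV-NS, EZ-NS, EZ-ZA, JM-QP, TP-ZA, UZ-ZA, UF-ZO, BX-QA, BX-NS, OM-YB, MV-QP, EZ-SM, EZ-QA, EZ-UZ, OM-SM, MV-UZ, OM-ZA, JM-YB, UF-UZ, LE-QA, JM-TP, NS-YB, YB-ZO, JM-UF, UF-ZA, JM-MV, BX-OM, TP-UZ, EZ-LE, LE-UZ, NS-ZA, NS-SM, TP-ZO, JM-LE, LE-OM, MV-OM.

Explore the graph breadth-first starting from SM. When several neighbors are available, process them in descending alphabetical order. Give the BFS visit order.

Visit SM; enqueue UZ, OM, NS, EZ → queue [UZ, OM, NS, EZ]
Visit UZ; enqueue ZA, UF, TP, MV, LE → queue [OM, NS, EZ, ZA, UF, TP, MV, LE]
Visit OM; enqueue YB, BX → queue [NS, EZ, ZA, UF, TP, MV, LE, YB, BX]
Visit NS → queue [EZ, ZA, UF, TP, MV, LE, YB, BX]
Visit EZ; enqueue ST, QA → queue [ZA, UF, TP, MV, LE, YB, BX, ST, QA]
Visit ZA → queue [UF, TP, MV, LE, YB, BX, ST, QA]
Visit UF; enqueue ZO, WF, JM → queue [TP, MV, LE, YB, BX, ST, QA, ZO, WF, JM]
Visit TP → queue [MV, LE, YB, BX, ST, QA, ZO, WF, JM]
Visit MV; enqueue QP → queue [LE, YB, BX, ST, QA, ZO, WF, JM, QP]
Visit LE → queue [YB, BX, ST, QA, ZO, WF, JM, QP]
Visit YB → queue [BX, ST, QA, ZO, WF, JM, QP]
Visit BX → queue [ST, QA, ZO, WF, JM, QP]
Visit ST → queue [QA, ZO, WF, JM, QP]
Visit QA → queue [ZO, WF, JM, QP]
Visit ZO → queue [WF, JM, QP]
Visit WF → queue [JM, QP]
Visit JM → queue [QP]
Visit QP → queue []

SM → UZ → OM → NS → EZ → ZA → UF → TP → MV → LE → YB → BX → ST → QA → ZO → WF → JM → QP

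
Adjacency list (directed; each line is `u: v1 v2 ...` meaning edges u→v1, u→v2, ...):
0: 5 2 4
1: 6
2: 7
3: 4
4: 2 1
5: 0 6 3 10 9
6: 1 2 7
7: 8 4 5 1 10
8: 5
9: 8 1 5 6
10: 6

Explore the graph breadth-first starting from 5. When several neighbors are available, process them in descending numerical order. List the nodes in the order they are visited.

Visit 5; enqueue 10, 9, 6, 3, 0 → queue [10, 9, 6, 3, 0]
Visit 10 → queue [9, 6, 3, 0]
Visit 9; enqueue 8, 1 → queue [6, 3, 0, 8, 1]
Visit 6; enqueue 7, 2 → queue [3, 0, 8, 1, 7, 2]
Visit 3; enqueue 4 → queue [0, 8, 1, 7, 2, 4]
Visit 0 → queue [8, 1, 7, 2, 4]
Visit 8 → queue [1, 7, 2, 4]
Visit 1 → queue [7, 2, 4]
Visit 7 → queue [2, 4]
Visit 2 → queue [4]
Visit 4 → queue []

5 10 9 6 3 0 8 1 7 2 4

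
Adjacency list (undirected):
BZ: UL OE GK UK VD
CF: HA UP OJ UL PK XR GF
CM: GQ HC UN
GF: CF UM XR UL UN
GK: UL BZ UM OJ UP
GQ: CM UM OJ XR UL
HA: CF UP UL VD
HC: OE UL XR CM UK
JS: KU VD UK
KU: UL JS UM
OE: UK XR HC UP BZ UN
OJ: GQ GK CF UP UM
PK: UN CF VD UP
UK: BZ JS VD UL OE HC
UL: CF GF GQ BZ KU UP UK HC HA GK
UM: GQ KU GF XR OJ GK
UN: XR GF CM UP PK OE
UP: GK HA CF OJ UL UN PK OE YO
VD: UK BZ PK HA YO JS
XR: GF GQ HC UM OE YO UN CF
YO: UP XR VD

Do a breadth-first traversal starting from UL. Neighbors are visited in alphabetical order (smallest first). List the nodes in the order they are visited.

UL, BZ, CF, GF, GK, GQ, HA, HC, KU, UK, UP, OE, VD, OJ, PK, XR, UM, UN, CM, JS, YO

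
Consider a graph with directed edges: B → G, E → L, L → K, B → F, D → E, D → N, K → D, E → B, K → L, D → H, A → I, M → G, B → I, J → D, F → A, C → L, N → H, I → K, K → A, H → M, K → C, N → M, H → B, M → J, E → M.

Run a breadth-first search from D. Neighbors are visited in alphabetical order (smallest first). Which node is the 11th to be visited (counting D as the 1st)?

Visit D; enqueue E, H, N → queue [E, H, N]
Visit E; enqueue B, L, M → queue [H, N, B, L, M]
Visit H → queue [N, B, L, M]
Visit N → queue [B, L, M]
Visit B; enqueue F, G, I → queue [L, M, F, G, I]
Visit L; enqueue K → queue [M, F, G, I, K]
Visit M; enqueue J → queue [F, G, I, K, J]
Visit F; enqueue A → queue [G, I, K, J, A]
Visit G → queue [I, K, J, A]
Visit I → queue [K, J, A]
Visit K; enqueue C → queue [J, A, C]
Visit J → queue [A, C]
Visit A → queue [C]
Visit C → queue []

Visit order: D, E, H, N, B, L, M, F, G, I, K, J, A, C

K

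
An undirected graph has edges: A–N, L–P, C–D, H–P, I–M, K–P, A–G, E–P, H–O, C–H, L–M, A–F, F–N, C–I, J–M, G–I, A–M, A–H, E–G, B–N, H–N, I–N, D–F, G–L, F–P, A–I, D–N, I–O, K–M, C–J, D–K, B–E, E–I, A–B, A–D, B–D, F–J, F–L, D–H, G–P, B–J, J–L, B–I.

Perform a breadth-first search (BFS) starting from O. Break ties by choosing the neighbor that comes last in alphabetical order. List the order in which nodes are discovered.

O -> I -> H -> N -> M -> G -> E -> C -> B -> A -> P -> D -> F -> L -> K -> J

Visit O; enqueue I, H → queue [I, H]
Visit I; enqueue N, M, G, E, C, B, A → queue [H, N, M, G, E, C, B, A]
Visit H; enqueue P, D → queue [N, M, G, E, C, B, A, P, D]
Visit N; enqueue F → queue [M, G, E, C, B, A, P, D, F]
Visit M; enqueue L, K, J → queue [G, E, C, B, A, P, D, F, L, K, J]
Visit G → queue [E, C, B, A, P, D, F, L, K, J]
Visit E → queue [C, B, A, P, D, F, L, K, J]
Visit C → queue [B, A, P, D, F, L, K, J]
Visit B → queue [A, P, D, F, L, K, J]
Visit A → queue [P, D, F, L, K, J]
Visit P → queue [D, F, L, K, J]
Visit D → queue [F, L, K, J]
Visit F → queue [L, K, J]
Visit L → queue [K, J]
Visit K → queue [J]
Visit J → queue []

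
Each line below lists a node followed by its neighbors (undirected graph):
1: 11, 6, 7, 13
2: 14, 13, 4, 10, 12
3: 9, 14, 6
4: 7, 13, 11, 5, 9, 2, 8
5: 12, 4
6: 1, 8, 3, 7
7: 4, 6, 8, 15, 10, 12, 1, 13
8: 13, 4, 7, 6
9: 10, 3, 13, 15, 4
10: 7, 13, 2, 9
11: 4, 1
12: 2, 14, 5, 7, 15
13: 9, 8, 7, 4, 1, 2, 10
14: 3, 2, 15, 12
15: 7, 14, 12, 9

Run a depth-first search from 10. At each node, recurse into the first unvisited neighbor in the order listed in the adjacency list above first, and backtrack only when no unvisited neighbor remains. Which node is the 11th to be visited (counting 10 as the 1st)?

15

Visit 10
10 → 7
7 → 4
4 → 13
13 → 9
9 → 3
3 → 14
14 → 2
2 → 12
12 → 5
12 → 15
3 → 6
6 → 1
1 → 11
6 → 8

Visit order: 10, 7, 4, 13, 9, 3, 14, 2, 12, 5, 15, 6, 1, 11, 8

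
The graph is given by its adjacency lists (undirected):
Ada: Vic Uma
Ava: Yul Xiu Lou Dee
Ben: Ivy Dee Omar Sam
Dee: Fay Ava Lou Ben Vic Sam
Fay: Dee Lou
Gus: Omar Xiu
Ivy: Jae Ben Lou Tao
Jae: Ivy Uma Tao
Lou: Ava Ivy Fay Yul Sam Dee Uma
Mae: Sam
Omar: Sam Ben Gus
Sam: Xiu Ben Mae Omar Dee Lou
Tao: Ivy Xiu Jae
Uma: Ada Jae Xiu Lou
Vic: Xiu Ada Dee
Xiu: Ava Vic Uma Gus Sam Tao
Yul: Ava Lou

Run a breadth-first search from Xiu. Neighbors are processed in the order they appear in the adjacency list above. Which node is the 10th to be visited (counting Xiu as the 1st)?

Visit Xiu; enqueue Ava, Vic, Uma, Gus, Sam, Tao → queue [Ava, Vic, Uma, Gus, Sam, Tao]
Visit Ava; enqueue Yul, Lou, Dee → queue [Vic, Uma, Gus, Sam, Tao, Yul, Lou, Dee]
Visit Vic; enqueue Ada → queue [Uma, Gus, Sam, Tao, Yul, Lou, Dee, Ada]
Visit Uma; enqueue Jae → queue [Gus, Sam, Tao, Yul, Lou, Dee, Ada, Jae]
Visit Gus; enqueue Omar → queue [Sam, Tao, Yul, Lou, Dee, Ada, Jae, Omar]
Visit Sam; enqueue Ben, Mae → queue [Tao, Yul, Lou, Dee, Ada, Jae, Omar, Ben, Mae]
Visit Tao; enqueue Ivy → queue [Yul, Lou, Dee, Ada, Jae, Omar, Ben, Mae, Ivy]
Visit Yul → queue [Lou, Dee, Ada, Jae, Omar, Ben, Mae, Ivy]
Visit Lou; enqueue Fay → queue [Dee, Ada, Jae, Omar, Ben, Mae, Ivy, Fay]
Visit Dee → queue [Ada, Jae, Omar, Ben, Mae, Ivy, Fay]
Visit Ada → queue [Jae, Omar, Ben, Mae, Ivy, Fay]
Visit Jae → queue [Omar, Ben, Mae, Ivy, Fay]
Visit Omar → queue [Ben, Mae, Ivy, Fay]
Visit Ben → queue [Mae, Ivy, Fay]
Visit Mae → queue [Ivy, Fay]
Visit Ivy → queue [Fay]
Visit Fay → queue []

Visit order: Xiu, Ava, Vic, Uma, Gus, Sam, Tao, Yul, Lou, Dee, Ada, Jae, Omar, Ben, Mae, Ivy, Fay

Dee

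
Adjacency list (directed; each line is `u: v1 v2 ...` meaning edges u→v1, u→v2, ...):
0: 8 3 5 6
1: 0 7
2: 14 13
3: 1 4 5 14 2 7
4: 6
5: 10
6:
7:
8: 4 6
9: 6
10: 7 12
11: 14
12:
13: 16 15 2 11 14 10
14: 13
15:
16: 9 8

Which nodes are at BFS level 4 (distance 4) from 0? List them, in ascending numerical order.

11, 15, 16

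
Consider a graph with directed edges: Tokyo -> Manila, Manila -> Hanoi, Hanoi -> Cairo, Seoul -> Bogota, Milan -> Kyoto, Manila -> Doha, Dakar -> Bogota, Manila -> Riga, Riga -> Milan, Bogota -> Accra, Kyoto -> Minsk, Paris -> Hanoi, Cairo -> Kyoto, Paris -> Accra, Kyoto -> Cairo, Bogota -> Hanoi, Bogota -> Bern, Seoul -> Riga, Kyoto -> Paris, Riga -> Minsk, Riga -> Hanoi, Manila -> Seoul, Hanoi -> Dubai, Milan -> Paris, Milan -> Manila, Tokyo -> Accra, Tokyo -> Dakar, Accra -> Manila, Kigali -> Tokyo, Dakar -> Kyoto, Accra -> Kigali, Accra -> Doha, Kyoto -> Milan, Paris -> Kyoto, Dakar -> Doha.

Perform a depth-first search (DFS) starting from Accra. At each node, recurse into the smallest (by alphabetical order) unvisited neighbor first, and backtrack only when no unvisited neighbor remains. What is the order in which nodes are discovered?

Accra, Doha, Kigali, Tokyo, Dakar, Bogota, Bern, Hanoi, Cairo, Kyoto, Milan, Manila, Riga, Minsk, Seoul, Paris, Dubai

Visit Accra
Accra → Doha
Accra → Kigali
Kigali → Tokyo
Tokyo → Dakar
Dakar → Bogota
Bogota → Bern
Bogota → Hanoi
Hanoi → Cairo
Cairo → Kyoto
Kyoto → Milan
Milan → Manila
Manila → Riga
Riga → Minsk
Manila → Seoul
Milan → Paris
Hanoi → Dubai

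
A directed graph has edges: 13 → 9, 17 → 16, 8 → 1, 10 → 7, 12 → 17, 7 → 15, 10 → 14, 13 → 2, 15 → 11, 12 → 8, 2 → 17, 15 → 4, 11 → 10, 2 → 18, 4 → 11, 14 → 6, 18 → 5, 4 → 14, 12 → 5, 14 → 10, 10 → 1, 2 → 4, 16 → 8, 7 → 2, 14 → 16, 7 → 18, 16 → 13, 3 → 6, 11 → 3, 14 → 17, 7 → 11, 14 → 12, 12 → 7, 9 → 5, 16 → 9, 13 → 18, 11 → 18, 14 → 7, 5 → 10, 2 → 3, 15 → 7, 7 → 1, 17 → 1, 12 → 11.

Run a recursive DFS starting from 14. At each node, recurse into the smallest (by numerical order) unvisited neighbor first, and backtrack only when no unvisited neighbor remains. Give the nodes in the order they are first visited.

14 → 6 → 7 → 1 → 2 → 3 → 4 → 11 → 10 → 18 → 5 → 17 → 16 → 8 → 9 → 13 → 15 → 12

Visit 14
14 → 6
14 → 7
7 → 1
7 → 2
2 → 3
2 → 4
4 → 11
11 → 10
11 → 18
18 → 5
2 → 17
17 → 16
16 → 8
16 → 9
16 → 13
7 → 15
14 → 12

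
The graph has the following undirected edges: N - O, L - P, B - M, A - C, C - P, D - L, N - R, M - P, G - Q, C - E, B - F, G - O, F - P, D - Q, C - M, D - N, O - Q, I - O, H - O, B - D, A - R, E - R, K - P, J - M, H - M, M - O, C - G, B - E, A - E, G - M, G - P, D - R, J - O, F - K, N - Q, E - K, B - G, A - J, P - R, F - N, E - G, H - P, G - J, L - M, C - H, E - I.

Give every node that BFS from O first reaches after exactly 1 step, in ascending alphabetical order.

G, H, I, J, M, N, Q

Level 0: O
Level 1: G, H, I, J, M, N, Q
Level 2: A, B, C, D, E, F, L, P, R
Level 3: K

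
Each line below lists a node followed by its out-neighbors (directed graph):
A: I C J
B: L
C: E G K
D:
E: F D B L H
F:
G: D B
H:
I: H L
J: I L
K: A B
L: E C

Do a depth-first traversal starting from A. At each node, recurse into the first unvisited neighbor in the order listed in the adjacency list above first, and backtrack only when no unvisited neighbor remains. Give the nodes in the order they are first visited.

A → I → H → L → E → F → D → B → C → G → K → J

Visit A
A → I
I → H
I → L
L → E
E → F
E → D
E → B
L → C
C → G
C → K
A → J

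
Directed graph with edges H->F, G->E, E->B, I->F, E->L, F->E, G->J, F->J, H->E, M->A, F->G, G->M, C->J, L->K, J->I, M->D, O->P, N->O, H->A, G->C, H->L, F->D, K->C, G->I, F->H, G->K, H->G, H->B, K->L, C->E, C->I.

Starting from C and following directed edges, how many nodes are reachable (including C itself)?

13

BFS from C visits: C, E, I, J, B, L, F, K, D, G, H, M, A
Reachable nodes: 13 of 16 total.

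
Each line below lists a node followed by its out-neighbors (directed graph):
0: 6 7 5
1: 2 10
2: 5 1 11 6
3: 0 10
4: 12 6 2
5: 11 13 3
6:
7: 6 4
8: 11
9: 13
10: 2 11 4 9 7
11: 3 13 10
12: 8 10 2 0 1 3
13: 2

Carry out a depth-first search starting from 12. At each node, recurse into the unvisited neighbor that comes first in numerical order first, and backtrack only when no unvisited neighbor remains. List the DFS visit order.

12, 0, 5, 3, 10, 2, 1, 6, 11, 13, 4, 7, 9, 8

Visit 12
12 → 0
0 → 5
5 → 3
3 → 10
10 → 2
2 → 1
2 → 6
2 → 11
11 → 13
10 → 4
10 → 7
10 → 9
12 → 8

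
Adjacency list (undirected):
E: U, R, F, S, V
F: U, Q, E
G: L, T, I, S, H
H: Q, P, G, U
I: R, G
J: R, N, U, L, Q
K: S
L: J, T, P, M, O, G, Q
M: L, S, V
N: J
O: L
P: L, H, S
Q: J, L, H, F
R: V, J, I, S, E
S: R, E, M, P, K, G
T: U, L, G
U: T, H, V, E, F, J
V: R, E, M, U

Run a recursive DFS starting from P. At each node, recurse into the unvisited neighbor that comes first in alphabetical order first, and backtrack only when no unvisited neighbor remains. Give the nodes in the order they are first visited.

P, H, G, I, R, E, F, Q, J, L, M, S, K, V, U, T, O, N

Visit P
P → H
H → G
G → I
I → R
R → E
E → F
F → Q
Q → J
J → L
L → M
M → S
S → K
M → V
V → U
U → T
L → O
J → N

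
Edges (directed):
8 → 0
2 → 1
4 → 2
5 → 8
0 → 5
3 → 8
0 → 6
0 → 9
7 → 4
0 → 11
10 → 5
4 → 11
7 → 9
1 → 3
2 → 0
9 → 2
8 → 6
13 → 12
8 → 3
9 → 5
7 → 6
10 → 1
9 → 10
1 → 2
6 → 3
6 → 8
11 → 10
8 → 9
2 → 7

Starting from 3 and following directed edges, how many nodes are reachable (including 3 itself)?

BFS from 3 visits: 3, 8, 0, 6, 9, 5, 11, 2, 10, 1, 7, 4
Reachable nodes: 12 of 14 total.

12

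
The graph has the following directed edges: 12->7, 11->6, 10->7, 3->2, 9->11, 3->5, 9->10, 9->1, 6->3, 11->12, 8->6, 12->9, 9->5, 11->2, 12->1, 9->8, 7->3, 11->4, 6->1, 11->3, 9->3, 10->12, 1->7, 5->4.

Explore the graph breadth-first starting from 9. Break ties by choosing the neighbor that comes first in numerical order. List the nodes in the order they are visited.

9, 1, 3, 5, 8, 10, 11, 7, 2, 4, 6, 12

Visit 9; enqueue 1, 3, 5, 8, 10, 11 → queue [1, 3, 5, 8, 10, 11]
Visit 1; enqueue 7 → queue [3, 5, 8, 10, 11, 7]
Visit 3; enqueue 2 → queue [5, 8, 10, 11, 7, 2]
Visit 5; enqueue 4 → queue [8, 10, 11, 7, 2, 4]
Visit 8; enqueue 6 → queue [10, 11, 7, 2, 4, 6]
Visit 10; enqueue 12 → queue [11, 7, 2, 4, 6, 12]
Visit 11 → queue [7, 2, 4, 6, 12]
Visit 7 → queue [2, 4, 6, 12]
Visit 2 → queue [4, 6, 12]
Visit 4 → queue [6, 12]
Visit 6 → queue [12]
Visit 12 → queue []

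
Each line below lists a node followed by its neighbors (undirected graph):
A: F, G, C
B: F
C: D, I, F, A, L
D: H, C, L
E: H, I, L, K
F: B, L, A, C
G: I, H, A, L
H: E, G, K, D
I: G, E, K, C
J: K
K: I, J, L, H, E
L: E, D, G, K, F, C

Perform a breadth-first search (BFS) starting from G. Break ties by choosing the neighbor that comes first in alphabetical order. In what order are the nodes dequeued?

Visit G; enqueue A, H, I, L → queue [A, H, I, L]
Visit A; enqueue C, F → queue [H, I, L, C, F]
Visit H; enqueue D, E, K → queue [I, L, C, F, D, E, K]
Visit I → queue [L, C, F, D, E, K]
Visit L → queue [C, F, D, E, K]
Visit C → queue [F, D, E, K]
Visit F; enqueue B → queue [D, E, K, B]
Visit D → queue [E, K, B]
Visit E → queue [K, B]
Visit K; enqueue J → queue [B, J]
Visit B → queue [J]
Visit J → queue []

G, A, H, I, L, C, F, D, E, K, B, J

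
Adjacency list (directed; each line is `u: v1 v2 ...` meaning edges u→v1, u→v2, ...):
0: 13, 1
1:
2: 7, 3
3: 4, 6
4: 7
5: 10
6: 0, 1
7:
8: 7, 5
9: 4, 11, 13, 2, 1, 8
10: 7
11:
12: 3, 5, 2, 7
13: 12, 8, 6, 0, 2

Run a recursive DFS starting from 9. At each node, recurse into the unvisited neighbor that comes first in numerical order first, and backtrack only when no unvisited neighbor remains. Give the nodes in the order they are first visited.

9 -> 1 -> 2 -> 3 -> 4 -> 7 -> 6 -> 0 -> 13 -> 8 -> 5 -> 10 -> 12 -> 11

Visit 9
9 → 1
9 → 2
2 → 3
3 → 4
4 → 7
3 → 6
6 → 0
0 → 13
13 → 8
8 → 5
5 → 10
13 → 12
9 → 11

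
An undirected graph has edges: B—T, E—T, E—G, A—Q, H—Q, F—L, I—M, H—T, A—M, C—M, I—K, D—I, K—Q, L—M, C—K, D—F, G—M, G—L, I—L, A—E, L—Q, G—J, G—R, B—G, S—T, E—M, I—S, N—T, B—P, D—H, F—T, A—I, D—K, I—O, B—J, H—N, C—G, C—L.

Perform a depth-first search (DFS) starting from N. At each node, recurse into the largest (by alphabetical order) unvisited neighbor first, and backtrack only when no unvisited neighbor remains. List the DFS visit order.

N → T → S → I → O → M → L → Q → K → D → H → F → C → G → R → J → B → P → E → A

Visit N
N → T
T → S
S → I
I → O
I → M
M → L
L → Q
Q → K
K → D
D → H
D → F
K → C
C → G
G → R
G → J
J → B
B → P
G → E
E → A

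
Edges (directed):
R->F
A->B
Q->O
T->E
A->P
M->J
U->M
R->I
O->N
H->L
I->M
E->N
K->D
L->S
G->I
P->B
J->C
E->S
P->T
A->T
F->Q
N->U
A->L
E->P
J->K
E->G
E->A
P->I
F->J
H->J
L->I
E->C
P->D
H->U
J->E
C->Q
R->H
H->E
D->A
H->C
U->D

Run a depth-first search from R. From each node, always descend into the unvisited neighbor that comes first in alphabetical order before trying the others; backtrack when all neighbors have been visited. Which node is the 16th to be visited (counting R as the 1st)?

P

Visit R
R → F
F → J
J → C
C → Q
Q → O
O → N
N → U
U → D
D → A
A → B
A → L
L → I
I → M
L → S
A → P
P → T
T → E
E → G
J → K
R → H

Visit order: R, F, J, C, Q, O, N, U, D, A, B, L, I, M, S, P, T, E, G, K, H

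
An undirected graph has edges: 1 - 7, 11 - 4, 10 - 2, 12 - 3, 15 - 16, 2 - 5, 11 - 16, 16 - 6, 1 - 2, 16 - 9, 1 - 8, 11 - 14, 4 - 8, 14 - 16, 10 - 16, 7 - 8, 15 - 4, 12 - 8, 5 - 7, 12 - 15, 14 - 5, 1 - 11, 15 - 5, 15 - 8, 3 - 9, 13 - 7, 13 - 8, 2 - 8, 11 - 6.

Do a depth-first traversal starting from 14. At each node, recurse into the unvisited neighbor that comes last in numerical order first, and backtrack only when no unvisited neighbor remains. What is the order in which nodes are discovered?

14, 16, 15, 12, 8, 13, 7, 5, 2, 10, 1, 11, 6, 4, 3, 9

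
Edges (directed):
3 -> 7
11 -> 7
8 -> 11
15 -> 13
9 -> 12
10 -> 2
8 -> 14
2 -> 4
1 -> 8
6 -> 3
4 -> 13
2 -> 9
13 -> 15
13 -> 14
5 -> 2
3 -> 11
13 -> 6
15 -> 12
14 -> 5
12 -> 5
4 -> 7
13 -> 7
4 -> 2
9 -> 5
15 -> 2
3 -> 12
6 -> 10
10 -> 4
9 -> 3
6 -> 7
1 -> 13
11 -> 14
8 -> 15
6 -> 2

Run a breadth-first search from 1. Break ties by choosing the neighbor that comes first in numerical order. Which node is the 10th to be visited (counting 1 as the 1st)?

Visit 1; enqueue 8, 13 → queue [8, 13]
Visit 8; enqueue 11, 14, 15 → queue [13, 11, 14, 15]
Visit 13; enqueue 6, 7 → queue [11, 14, 15, 6, 7]
Visit 11 → queue [14, 15, 6, 7]
Visit 14; enqueue 5 → queue [15, 6, 7, 5]
Visit 15; enqueue 2, 12 → queue [6, 7, 5, 2, 12]
Visit 6; enqueue 3, 10 → queue [7, 5, 2, 12, 3, 10]
Visit 7 → queue [5, 2, 12, 3, 10]
Visit 5 → queue [2, 12, 3, 10]
Visit 2; enqueue 4, 9 → queue [12, 3, 10, 4, 9]
Visit 12 → queue [3, 10, 4, 9]
Visit 3 → queue [10, 4, 9]
Visit 10 → queue [4, 9]
Visit 4 → queue [9]
Visit 9 → queue []

Visit order: 1, 8, 13, 11, 14, 15, 6, 7, 5, 2, 12, 3, 10, 4, 9

2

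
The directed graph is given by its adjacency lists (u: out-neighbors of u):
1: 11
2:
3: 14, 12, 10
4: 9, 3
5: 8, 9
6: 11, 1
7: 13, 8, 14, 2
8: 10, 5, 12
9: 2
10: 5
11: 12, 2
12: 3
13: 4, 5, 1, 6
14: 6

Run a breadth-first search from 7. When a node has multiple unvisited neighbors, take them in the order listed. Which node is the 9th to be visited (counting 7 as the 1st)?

Visit 7; enqueue 13, 8, 14, 2 → queue [13, 8, 14, 2]
Visit 13; enqueue 4, 5, 1, 6 → queue [8, 14, 2, 4, 5, 1, 6]
Visit 8; enqueue 10, 12 → queue [14, 2, 4, 5, 1, 6, 10, 12]
Visit 14 → queue [2, 4, 5, 1, 6, 10, 12]
Visit 2 → queue [4, 5, 1, 6, 10, 12]
Visit 4; enqueue 9, 3 → queue [5, 1, 6, 10, 12, 9, 3]
Visit 5 → queue [1, 6, 10, 12, 9, 3]
Visit 1; enqueue 11 → queue [6, 10, 12, 9, 3, 11]
Visit 6 → queue [10, 12, 9, 3, 11]
Visit 10 → queue [12, 9, 3, 11]
Visit 12 → queue [9, 3, 11]
Visit 9 → queue [3, 11]
Visit 3 → queue [11]
Visit 11 → queue []

Visit order: 7, 13, 8, 14, 2, 4, 5, 1, 6, 10, 12, 9, 3, 11

6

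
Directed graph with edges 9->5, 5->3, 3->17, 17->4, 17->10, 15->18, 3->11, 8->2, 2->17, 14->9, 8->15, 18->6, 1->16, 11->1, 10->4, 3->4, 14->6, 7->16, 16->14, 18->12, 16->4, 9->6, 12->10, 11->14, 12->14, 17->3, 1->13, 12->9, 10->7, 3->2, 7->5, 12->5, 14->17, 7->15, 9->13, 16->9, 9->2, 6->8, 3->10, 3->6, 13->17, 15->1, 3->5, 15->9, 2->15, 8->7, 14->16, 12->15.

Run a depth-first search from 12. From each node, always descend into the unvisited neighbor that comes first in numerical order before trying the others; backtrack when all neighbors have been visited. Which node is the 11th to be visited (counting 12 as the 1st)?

Visit 12
12 → 5
5 → 3
3 → 2
2 → 15
15 → 1
1 → 13
13 → 17
17 → 4
17 → 10
10 → 7
7 → 16
16 → 9
9 → 6
6 → 8
16 → 14
15 → 18
3 → 11

Visit order: 12, 5, 3, 2, 15, 1, 13, 17, 4, 10, 7, 16, 9, 6, 8, 14, 18, 11

7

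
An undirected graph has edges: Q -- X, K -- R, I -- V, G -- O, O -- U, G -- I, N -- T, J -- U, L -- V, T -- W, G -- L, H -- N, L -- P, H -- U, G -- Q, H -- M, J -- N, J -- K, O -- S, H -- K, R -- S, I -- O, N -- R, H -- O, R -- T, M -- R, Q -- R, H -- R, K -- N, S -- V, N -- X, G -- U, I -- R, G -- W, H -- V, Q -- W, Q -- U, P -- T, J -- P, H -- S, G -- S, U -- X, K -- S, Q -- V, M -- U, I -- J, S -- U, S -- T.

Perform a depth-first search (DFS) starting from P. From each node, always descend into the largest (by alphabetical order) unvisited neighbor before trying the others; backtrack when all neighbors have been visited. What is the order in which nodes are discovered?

P, T, W, Q, X, U, S, V, L, G, O, I, R, N, K, J, H, M

Visit P
P → T
T → W
W → Q
Q → X
X → U
U → S
S → V
V → L
L → G
G → O
O → I
I → R
R → N
N → K
K → J
K → H
H → M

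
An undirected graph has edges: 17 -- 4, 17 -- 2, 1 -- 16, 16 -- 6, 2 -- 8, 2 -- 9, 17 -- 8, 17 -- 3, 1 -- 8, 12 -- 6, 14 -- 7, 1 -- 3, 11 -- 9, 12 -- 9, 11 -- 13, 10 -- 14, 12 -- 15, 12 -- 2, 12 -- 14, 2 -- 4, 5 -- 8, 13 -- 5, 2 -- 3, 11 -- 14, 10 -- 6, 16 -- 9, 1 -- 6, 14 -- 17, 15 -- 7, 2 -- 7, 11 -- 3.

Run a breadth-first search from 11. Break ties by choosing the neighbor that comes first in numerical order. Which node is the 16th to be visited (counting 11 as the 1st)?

Visit 11; enqueue 3, 9, 13, 14 → queue [3, 9, 13, 14]
Visit 3; enqueue 1, 2, 17 → queue [9, 13, 14, 1, 2, 17]
Visit 9; enqueue 12, 16 → queue [13, 14, 1, 2, 17, 12, 16]
Visit 13; enqueue 5 → queue [14, 1, 2, 17, 12, 16, 5]
Visit 14; enqueue 7, 10 → queue [1, 2, 17, 12, 16, 5, 7, 10]
Visit 1; enqueue 6, 8 → queue [2, 17, 12, 16, 5, 7, 10, 6, 8]
Visit 2; enqueue 4 → queue [17, 12, 16, 5, 7, 10, 6, 8, 4]
Visit 17 → queue [12, 16, 5, 7, 10, 6, 8, 4]
Visit 12; enqueue 15 → queue [16, 5, 7, 10, 6, 8, 4, 15]
Visit 16 → queue [5, 7, 10, 6, 8, 4, 15]
Visit 5 → queue [7, 10, 6, 8, 4, 15]
Visit 7 → queue [10, 6, 8, 4, 15]
Visit 10 → queue [6, 8, 4, 15]
Visit 6 → queue [8, 4, 15]
Visit 8 → queue [4, 15]
Visit 4 → queue [15]
Visit 15 → queue []

Visit order: 11, 3, 9, 13, 14, 1, 2, 17, 12, 16, 5, 7, 10, 6, 8, 4, 15

4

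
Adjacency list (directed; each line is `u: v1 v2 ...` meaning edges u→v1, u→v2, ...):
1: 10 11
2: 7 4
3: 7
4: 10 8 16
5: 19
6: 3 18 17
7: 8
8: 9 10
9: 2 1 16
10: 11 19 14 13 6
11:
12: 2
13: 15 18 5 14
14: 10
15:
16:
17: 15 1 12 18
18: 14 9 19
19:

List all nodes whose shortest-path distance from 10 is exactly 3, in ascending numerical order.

Level 0: 10
Level 1: 6, 11, 13, 14, 19
Level 2: 3, 5, 15, 17, 18
Level 3: 1, 7, 9, 12
Level 4: 2, 8, 16
Level 5: 4

1, 7, 9, 12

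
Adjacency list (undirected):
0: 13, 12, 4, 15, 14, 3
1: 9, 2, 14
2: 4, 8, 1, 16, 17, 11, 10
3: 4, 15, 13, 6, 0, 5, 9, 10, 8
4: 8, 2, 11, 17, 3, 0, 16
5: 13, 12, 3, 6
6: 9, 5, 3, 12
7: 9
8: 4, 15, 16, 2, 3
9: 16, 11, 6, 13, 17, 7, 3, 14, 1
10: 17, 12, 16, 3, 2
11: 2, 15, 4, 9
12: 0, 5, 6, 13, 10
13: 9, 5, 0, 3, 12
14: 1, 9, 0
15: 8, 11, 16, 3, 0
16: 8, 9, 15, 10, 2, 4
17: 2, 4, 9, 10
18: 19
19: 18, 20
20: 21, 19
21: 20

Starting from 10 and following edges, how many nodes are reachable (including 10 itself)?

18

BFS from 10 visits: 10, 2, 3, 12, 16, 17, 1, 4, 8, 11, 0, 5, 6, 9, 13, 15, 14, 7
Reachable nodes: 18 of 22 total.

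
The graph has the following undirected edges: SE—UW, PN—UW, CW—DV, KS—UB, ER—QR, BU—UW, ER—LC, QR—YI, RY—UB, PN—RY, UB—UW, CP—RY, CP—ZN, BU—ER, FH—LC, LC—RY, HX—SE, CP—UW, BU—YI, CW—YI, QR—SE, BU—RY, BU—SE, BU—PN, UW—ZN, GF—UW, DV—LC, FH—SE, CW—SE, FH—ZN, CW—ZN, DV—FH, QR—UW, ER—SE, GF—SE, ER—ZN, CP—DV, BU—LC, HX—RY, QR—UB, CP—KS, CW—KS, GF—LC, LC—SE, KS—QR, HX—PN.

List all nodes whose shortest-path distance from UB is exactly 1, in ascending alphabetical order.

Level 0: UB
Level 1: KS, QR, RY, UW
Level 2: BU, CP, CW, ER, GF, HX, LC, PN, SE, YI, ZN
Level 3: DV, FH

KS, QR, RY, UW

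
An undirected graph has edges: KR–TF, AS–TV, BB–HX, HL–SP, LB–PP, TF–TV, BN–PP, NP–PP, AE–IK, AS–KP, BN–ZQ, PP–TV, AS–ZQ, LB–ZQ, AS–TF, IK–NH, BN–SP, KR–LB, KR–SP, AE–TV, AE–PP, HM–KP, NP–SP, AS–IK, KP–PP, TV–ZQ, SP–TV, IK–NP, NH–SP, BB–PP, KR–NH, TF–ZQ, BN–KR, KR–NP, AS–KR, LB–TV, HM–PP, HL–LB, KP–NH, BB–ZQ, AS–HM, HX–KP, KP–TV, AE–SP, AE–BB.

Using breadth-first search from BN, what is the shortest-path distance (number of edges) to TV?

2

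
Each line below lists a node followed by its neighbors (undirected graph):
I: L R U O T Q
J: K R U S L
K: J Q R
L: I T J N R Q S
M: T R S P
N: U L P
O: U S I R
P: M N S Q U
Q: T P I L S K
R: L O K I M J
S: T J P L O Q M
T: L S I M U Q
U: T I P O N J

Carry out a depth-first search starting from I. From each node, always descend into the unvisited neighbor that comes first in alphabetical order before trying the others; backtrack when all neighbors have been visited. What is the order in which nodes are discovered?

Visit I
I → L
L → J
J → K
K → Q
Q → P
P → M
M → R
R → O
O → S
S → T
T → U
U → N

I, L, J, K, Q, P, M, R, O, S, T, U, N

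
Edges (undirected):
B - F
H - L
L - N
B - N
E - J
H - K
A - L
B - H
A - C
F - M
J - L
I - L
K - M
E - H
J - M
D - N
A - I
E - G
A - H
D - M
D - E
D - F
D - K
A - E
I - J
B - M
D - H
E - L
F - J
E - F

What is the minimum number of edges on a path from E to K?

Level 0: E
Level 1: A, D, F, G, H, J, L
Level 2: B, C, I, K, M, N
K first appears at level 2.

2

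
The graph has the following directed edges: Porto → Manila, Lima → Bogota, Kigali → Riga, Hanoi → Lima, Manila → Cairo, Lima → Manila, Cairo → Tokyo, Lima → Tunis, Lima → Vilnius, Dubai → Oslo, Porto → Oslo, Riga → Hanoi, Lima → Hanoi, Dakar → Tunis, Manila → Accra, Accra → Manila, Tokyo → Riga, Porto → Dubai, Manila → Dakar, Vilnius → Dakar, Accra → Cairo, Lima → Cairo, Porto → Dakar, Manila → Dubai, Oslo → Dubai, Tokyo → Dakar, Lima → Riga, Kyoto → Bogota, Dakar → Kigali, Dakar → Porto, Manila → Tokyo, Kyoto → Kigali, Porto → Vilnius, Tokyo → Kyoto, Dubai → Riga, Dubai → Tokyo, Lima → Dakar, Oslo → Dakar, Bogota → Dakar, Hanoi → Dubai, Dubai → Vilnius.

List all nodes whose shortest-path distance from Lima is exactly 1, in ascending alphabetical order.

Level 0: Lima
Level 1: Bogota, Cairo, Dakar, Hanoi, Manila, Riga, Tunis, Vilnius
Level 2: Accra, Dubai, Kigali, Porto, Tokyo
Level 3: Kyoto, Oslo

Bogota, Cairo, Dakar, Hanoi, Manila, Riga, Tunis, Vilnius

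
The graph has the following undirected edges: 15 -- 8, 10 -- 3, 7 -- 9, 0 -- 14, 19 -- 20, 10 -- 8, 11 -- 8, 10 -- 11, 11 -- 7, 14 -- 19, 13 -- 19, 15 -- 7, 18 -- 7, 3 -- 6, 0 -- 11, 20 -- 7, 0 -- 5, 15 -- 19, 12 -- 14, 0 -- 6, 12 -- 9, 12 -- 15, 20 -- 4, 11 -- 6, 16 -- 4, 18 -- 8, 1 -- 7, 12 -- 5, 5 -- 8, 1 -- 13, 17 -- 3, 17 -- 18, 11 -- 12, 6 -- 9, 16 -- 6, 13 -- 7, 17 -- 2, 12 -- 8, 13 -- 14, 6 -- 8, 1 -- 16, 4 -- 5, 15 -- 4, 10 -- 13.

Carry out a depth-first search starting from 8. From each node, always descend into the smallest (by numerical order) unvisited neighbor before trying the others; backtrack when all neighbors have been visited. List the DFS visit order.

Visit 8
8 → 5
5 → 0
0 → 6
6 → 3
3 → 10
10 → 11
11 → 7
7 → 1
1 → 13
13 → 14
14 → 12
12 → 9
12 → 15
15 → 4
4 → 16
4 → 20
20 → 19
7 → 18
18 → 17
17 → 2

8 → 5 → 0 → 6 → 3 → 10 → 11 → 7 → 1 → 13 → 14 → 12 → 9 → 15 → 4 → 16 → 20 → 19 → 18 → 17 → 2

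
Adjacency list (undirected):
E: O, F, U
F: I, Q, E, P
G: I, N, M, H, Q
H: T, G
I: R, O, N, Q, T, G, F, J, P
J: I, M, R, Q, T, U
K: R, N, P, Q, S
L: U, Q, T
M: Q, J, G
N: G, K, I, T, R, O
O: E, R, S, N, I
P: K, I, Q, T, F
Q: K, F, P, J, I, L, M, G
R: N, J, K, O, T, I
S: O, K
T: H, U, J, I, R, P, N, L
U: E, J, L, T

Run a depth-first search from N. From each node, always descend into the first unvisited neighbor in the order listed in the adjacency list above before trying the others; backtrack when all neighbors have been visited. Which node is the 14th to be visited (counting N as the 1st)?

O

Visit N
N → G
G → I
I → R
R → J
J → M
M → Q
Q → K
K → P
P → T
T → H
T → U
U → E
E → O
O → S
E → F
U → L

Visit order: N, G, I, R, J, M, Q, K, P, T, H, U, E, O, S, F, L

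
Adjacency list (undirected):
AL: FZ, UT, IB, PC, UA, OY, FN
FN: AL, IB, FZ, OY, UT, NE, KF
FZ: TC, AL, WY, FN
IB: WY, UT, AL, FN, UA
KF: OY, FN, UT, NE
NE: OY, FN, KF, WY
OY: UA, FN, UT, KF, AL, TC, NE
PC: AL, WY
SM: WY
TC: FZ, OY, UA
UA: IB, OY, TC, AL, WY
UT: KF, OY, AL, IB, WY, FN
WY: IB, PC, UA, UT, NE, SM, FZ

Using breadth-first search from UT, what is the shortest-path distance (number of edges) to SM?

2

Level 0: UT
Level 1: AL, FN, IB, KF, OY, WY
Level 2: FZ, NE, PC, SM, TC, UA
SM first appears at level 2.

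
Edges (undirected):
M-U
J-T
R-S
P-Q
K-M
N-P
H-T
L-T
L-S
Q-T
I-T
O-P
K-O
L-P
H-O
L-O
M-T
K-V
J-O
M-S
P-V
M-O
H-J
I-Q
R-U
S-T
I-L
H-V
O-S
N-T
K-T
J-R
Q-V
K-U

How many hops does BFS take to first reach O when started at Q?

2

Level 0: Q
Level 1: I, P, T, V
Level 2: H, J, K, L, M, N, O, S
Level 3: R, U
O first appears at level 2.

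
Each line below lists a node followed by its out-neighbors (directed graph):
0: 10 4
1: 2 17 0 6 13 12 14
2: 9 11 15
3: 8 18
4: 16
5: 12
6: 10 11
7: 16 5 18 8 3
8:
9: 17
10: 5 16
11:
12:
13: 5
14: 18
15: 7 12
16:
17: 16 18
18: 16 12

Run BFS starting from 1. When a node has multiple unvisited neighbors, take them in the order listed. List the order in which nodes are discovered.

Visit 1; enqueue 2, 17, 0, 6, 13, 12, 14 → queue [2, 17, 0, 6, 13, 12, 14]
Visit 2; enqueue 9, 11, 15 → queue [17, 0, 6, 13, 12, 14, 9, 11, 15]
Visit 17; enqueue 16, 18 → queue [0, 6, 13, 12, 14, 9, 11, 15, 16, 18]
Visit 0; enqueue 10, 4 → queue [6, 13, 12, 14, 9, 11, 15, 16, 18, 10, 4]
Visit 6 → queue [13, 12, 14, 9, 11, 15, 16, 18, 10, 4]
Visit 13; enqueue 5 → queue [12, 14, 9, 11, 15, 16, 18, 10, 4, 5]
Visit 12 → queue [14, 9, 11, 15, 16, 18, 10, 4, 5]
Visit 14 → queue [9, 11, 15, 16, 18, 10, 4, 5]
Visit 9 → queue [11, 15, 16, 18, 10, 4, 5]
Visit 11 → queue [15, 16, 18, 10, 4, 5]
Visit 15; enqueue 7 → queue [16, 18, 10, 4, 5, 7]
Visit 16 → queue [18, 10, 4, 5, 7]
Visit 18 → queue [10, 4, 5, 7]
Visit 10 → queue [4, 5, 7]
Visit 4 → queue [5, 7]
Visit 5 → queue [7]
Visit 7; enqueue 8, 3 → queue [8, 3]
Visit 8 → queue [3]
Visit 3 → queue []

1 -> 2 -> 17 -> 0 -> 6 -> 13 -> 12 -> 14 -> 9 -> 11 -> 15 -> 16 -> 18 -> 10 -> 4 -> 5 -> 7 -> 8 -> 3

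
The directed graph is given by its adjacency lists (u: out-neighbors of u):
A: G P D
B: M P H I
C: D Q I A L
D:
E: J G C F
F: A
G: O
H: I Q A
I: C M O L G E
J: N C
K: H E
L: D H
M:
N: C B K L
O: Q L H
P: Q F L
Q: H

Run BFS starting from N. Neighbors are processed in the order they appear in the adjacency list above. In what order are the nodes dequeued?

N → C → B → K → L → D → Q → I → A → M → P → H → E → O → G → F → J

Visit N; enqueue C, B, K, L → queue [C, B, K, L]
Visit C; enqueue D, Q, I, A → queue [B, K, L, D, Q, I, A]
Visit B; enqueue M, P, H → queue [K, L, D, Q, I, A, M, P, H]
Visit K; enqueue E → queue [L, D, Q, I, A, M, P, H, E]
Visit L → queue [D, Q, I, A, M, P, H, E]
Visit D → queue [Q, I, A, M, P, H, E]
Visit Q → queue [I, A, M, P, H, E]
Visit I; enqueue O, G → queue [A, M, P, H, E, O, G]
Visit A → queue [M, P, H, E, O, G]
Visit M → queue [P, H, E, O, G]
Visit P; enqueue F → queue [H, E, O, G, F]
Visit H → queue [E, O, G, F]
Visit E; enqueue J → queue [O, G, F, J]
Visit O → queue [G, F, J]
Visit G → queue [F, J]
Visit F → queue [J]
Visit J → queue []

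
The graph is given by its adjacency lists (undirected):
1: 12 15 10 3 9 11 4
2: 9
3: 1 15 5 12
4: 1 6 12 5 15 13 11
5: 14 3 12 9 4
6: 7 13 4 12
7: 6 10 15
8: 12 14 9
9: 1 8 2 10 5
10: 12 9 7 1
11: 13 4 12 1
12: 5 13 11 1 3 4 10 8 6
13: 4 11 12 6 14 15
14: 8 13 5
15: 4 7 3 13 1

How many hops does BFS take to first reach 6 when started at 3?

2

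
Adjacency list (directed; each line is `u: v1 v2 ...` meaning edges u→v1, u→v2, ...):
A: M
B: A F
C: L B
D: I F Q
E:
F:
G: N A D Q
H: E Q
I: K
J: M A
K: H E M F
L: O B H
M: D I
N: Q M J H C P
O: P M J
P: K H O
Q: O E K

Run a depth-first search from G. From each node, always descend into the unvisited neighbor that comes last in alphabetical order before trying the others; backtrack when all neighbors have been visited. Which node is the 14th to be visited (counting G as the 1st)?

Visit G
G → Q
Q → O
O → P
P → K
K → M
M → I
M → D
D → F
K → H
H → E
O → J
J → A
G → N
N → C
C → L
L → B

Visit order: G, Q, O, P, K, M, I, D, F, H, E, J, A, N, C, L, B

N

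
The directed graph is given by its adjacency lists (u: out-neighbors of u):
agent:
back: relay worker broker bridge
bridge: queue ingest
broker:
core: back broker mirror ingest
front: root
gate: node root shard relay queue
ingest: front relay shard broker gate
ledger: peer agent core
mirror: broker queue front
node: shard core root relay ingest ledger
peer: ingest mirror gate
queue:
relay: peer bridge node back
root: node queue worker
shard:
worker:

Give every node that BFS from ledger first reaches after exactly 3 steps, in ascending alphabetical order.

bridge, front, node, queue, relay, root, shard, worker

Level 0: ledger
Level 1: agent, core, peer
Level 2: back, broker, gate, ingest, mirror
Level 3: bridge, front, node, queue, relay, root, shard, worker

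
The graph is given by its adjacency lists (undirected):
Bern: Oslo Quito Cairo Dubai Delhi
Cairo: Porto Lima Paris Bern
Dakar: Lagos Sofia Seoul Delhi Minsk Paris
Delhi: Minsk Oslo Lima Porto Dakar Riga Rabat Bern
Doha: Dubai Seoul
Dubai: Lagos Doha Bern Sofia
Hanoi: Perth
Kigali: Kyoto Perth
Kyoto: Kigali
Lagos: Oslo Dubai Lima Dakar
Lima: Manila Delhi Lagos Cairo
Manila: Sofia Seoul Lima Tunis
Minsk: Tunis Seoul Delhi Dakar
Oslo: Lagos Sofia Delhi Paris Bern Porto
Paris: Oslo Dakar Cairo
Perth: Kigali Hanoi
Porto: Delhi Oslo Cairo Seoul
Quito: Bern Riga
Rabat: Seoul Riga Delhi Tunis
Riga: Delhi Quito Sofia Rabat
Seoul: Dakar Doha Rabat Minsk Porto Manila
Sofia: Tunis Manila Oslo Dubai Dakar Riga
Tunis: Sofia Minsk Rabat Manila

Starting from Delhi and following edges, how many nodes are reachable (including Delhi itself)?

BFS from Delhi visits: Delhi, Minsk, Oslo, Lima, Porto, Dakar, Riga, Rabat, Bern, Tunis, Seoul, Lagos, Sofia, Paris, Manila, Cairo, Quito, Dubai, Doha
Reachable nodes: 19 of 23 total.

19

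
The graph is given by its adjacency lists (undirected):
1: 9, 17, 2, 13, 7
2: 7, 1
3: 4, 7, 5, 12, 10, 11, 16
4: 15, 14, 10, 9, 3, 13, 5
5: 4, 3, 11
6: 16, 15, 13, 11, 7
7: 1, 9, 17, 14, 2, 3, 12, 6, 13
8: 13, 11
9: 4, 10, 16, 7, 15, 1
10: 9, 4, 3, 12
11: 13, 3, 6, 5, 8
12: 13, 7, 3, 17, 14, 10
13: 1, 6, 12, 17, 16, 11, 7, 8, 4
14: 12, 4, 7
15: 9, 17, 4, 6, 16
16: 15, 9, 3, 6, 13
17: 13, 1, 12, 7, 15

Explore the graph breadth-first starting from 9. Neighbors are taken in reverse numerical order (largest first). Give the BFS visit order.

9, 16, 15, 10, 7, 4, 1, 13, 6, 3, 17, 12, 14, 2, 5, 11, 8

Visit 9; enqueue 16, 15, 10, 7, 4, 1 → queue [16, 15, 10, 7, 4, 1]
Visit 16; enqueue 13, 6, 3 → queue [15, 10, 7, 4, 1, 13, 6, 3]
Visit 15; enqueue 17 → queue [10, 7, 4, 1, 13, 6, 3, 17]
Visit 10; enqueue 12 → queue [7, 4, 1, 13, 6, 3, 17, 12]
Visit 7; enqueue 14, 2 → queue [4, 1, 13, 6, 3, 17, 12, 14, 2]
Visit 4; enqueue 5 → queue [1, 13, 6, 3, 17, 12, 14, 2, 5]
Visit 1 → queue [13, 6, 3, 17, 12, 14, 2, 5]
Visit 13; enqueue 11, 8 → queue [6, 3, 17, 12, 14, 2, 5, 11, 8]
Visit 6 → queue [3, 17, 12, 14, 2, 5, 11, 8]
Visit 3 → queue [17, 12, 14, 2, 5, 11, 8]
Visit 17 → queue [12, 14, 2, 5, 11, 8]
Visit 12 → queue [14, 2, 5, 11, 8]
Visit 14 → queue [2, 5, 11, 8]
Visit 2 → queue [5, 11, 8]
Visit 5 → queue [11, 8]
Visit 11 → queue [8]
Visit 8 → queue []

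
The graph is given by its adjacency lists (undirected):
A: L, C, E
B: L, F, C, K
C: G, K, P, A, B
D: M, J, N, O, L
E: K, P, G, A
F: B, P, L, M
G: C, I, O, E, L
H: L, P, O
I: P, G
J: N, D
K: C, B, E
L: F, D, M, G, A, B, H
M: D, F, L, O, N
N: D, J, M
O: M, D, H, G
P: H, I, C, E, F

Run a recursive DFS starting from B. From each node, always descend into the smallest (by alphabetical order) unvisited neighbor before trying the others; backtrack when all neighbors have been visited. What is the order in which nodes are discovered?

B -> C -> A -> E -> G -> I -> P -> F -> L -> D -> J -> N -> M -> O -> H -> K

Visit B
B → C
C → A
A → E
E → G
G → I
I → P
P → F
F → L
L → D
D → J
J → N
N → M
M → O
O → H
E → K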